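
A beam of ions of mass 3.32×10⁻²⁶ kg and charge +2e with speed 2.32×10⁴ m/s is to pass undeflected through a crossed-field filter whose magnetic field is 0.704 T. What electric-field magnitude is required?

E = 1.63×10⁴ V/m

For straight-line motion qE = qvB, so E = vB.
E = 2.32×10⁴ × 0.704 = 1.63×10⁴ V/m.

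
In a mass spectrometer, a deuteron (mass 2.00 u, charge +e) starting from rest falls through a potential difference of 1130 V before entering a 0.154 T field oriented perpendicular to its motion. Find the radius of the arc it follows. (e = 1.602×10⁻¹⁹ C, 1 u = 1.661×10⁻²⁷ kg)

Acceleration: |q|V = ½mv² ⇒ v = √(2|q|V/m) = √(2·1.602×10⁻¹⁹·1130/3.322×10⁻²⁷) ≈ 3.301×10⁵ m/s.
In the field: r = mv/(|q|B) = (3.322×10⁻²⁷)(3.301×10⁵)/((1.602×10⁻¹⁹)(0.154)) ≈ 0.0445 m.

r ≈ 0.0445 m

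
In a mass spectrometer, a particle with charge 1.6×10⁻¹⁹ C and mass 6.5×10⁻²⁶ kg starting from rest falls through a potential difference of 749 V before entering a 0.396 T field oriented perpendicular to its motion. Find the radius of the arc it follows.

Acceleration: |q|V = ½mv² ⇒ v = √(2|q|V/m) = √(2·1.6×10⁻¹⁹·749/6.5×10⁻²⁶) ≈ 6.072×10⁴ m/s.
In the field: r = mv/(|q|B) = (6.5×10⁻²⁶)(6.072×10⁴)/((1.6×10⁻¹⁹)(0.396)) ≈ 0.0623 m.

r ≈ 0.0623 m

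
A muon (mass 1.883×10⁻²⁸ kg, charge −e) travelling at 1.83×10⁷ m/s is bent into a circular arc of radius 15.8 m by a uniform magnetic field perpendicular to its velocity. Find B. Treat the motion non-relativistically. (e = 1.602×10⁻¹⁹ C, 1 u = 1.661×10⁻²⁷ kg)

B ≈ 1.36×10⁻³ T

From |q|vB = mv²/r, B = mv/(|q|r).
B = (1.883×10⁻²⁸)(1.83×10⁷)/((1.602×10⁻¹⁹)(15.8)) ≈ 1.36×10⁻³ T.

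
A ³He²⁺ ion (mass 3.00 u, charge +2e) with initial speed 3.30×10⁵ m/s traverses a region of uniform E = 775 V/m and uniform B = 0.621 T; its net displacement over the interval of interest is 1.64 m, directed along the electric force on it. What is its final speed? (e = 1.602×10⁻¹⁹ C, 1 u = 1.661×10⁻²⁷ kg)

B does no work; ΔKE = |q|E d.
½mv_f² = ½mv₀² + |q|Ed = ½(4.983×10⁻²⁷)(3.30×10⁵)² + (3.204×10⁻¹⁹)(775)(1.64) ≈ 2.713×10⁻¹⁶ J + 4.072×10⁻¹⁶ J ≈ 6.786×10⁻¹⁶ J.
v_f = √(2·6.786×10⁻¹⁶/4.983×10⁻²⁷) ≈ 5.22×10⁵ m/s.

v_f ≈ 5.22×10⁵ m/s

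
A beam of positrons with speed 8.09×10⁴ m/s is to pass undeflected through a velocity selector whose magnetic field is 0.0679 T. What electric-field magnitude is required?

For straight-line motion qE = qvB, so E = vB.
E = 8.09×10⁴ × 0.0679 = 5490 V/m.

E = 5490 V/m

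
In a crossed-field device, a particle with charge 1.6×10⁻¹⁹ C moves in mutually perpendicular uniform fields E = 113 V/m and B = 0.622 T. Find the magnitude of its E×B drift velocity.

In crossed fields the guiding centre drifts at v_d = |E×B|/B² = E/B, independent of charge and mass.
v_d = 113/0.622 = 182 m/s.

v_d ≈ 182 m/s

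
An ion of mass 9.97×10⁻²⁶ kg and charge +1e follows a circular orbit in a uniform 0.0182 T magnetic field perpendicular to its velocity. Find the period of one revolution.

T ≈ 2.15×10⁻⁴ s

The cyclotron period depends only on m, q, B: T = 2πm/(|q|B).
T = 2π(9.97×10⁻²⁶)/((1.602×10⁻¹⁹)(0.0182)) ≈ 2.15×10⁻⁴ s.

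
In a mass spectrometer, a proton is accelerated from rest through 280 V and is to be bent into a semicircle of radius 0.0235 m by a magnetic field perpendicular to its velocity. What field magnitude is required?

v = √(2|q|V/m) = √(2·1.602×10⁻¹⁹·280/1.673×10⁻²⁷) ≈ 2.316×10⁵ m/s.
B = mv/(|q|r) = (1.673×10⁻²⁷)(2.316×10⁵)/((1.602×10⁻¹⁹)(0.0235)) ≈ 0.103 T.

B ≈ 0.103 T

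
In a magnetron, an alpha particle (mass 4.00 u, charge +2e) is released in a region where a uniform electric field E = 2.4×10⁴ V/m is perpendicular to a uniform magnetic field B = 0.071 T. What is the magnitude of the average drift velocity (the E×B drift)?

In crossed fields the guiding centre drifts at v_d = |E×B|/B² = E/B, independent of charge and mass.
v_d = 2.4×10⁴/0.071 = 3.4×10⁵ m/s.

v_d ≈ 3.4×10⁵ m/s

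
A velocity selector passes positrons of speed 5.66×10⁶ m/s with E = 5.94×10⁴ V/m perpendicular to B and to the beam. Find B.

Balance of forces in the selector: qE = qvB ⇒ B = E/v.
B = 5.94×10⁴/5.66×10⁶ = 0.0105 T.

B = 0.0105 T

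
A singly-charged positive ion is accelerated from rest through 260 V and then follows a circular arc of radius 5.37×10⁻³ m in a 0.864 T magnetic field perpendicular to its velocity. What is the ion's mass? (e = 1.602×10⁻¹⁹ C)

Combine |q|V = ½mv² and r = mv/(|q|B): eliminate v to get m = qB²r²/(2V).
m = (1.602×10⁻¹⁹)(0.864)²(5.37×10⁻³)²/(2·260) ≈ 6.63×10⁻²⁷ kg.

m ≈ 6.63×10⁻²⁷ kg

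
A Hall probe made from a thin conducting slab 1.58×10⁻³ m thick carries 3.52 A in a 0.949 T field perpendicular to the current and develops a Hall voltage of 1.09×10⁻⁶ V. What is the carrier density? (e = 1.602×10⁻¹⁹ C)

n ≈ 1.21×10²⁸ m⁻³

From V_H = IB/(n e t), n = IB/(V_H e t).
n = (3.52)(0.949)/((1.09×10⁻⁶)(1.602×10⁻¹⁹)(1.58×10⁻³)) ≈ 1.21×10²⁸ m⁻³.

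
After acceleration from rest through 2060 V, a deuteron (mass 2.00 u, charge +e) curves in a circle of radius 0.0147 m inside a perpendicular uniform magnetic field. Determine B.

v = √(2|q|V/m) = √(2·1.602×10⁻¹⁹·2060/3.322×10⁻²⁷) ≈ 4.457×10⁵ m/s.
B = mv/(|q|r) = (3.322×10⁻²⁷)(4.457×10⁵)/((1.602×10⁻¹⁹)(0.0147)) ≈ 0.629 T.

B ≈ 0.629 T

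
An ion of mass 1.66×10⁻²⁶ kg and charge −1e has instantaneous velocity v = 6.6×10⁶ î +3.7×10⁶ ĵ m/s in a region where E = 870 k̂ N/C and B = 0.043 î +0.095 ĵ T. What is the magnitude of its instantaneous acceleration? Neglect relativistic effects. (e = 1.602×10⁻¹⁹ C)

v×B = (0, 0, 4.68×10⁵) N/C.
E + v×B = (0, 0, 4.69×10⁵) N/C.
F = q(E + v×B) = (−1.602×10⁻¹⁹ C)·(0, 0, 4.69×10⁵) = (0, 0, -7.51×10⁻¹⁴) N.
|a| = |F|/m = 7.510×10⁻¹⁴/1.66×10⁻²⁶ ≈ 4.52×10¹² m/s².

|a| ≈ 4.52×10¹² m/s²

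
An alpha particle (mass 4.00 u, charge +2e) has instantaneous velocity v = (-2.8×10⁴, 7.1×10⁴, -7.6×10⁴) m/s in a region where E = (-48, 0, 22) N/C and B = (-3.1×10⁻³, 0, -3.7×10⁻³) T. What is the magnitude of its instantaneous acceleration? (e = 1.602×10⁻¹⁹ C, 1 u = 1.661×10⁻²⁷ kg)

v×B = (-263, 132, 220) N/C.
E + v×B = (-311, 132, 242) N/C.
F = q(E + v×B) = (3.204×10⁻¹⁹ C)·(-311, 132, 242) = (-9.95×10⁻¹⁷, 4.23×10⁻¹⁷, 7.76×10⁻¹⁷) N.
|a| = |F|/m = 1.331×10⁻¹⁶/6.644×10⁻²⁷ ≈ 2.00×10¹⁰ m/s².

|a| ≈ 2.00×10¹⁰ m/s²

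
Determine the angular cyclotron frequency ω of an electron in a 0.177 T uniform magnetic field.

ω ≈ 3.11×10¹⁰ rad/s

ω = |q|B/m.
ω = (1.602×10⁻¹⁹)(0.177)/9.109×10⁻³¹ ≈ 3.11×10¹⁰ rad/s.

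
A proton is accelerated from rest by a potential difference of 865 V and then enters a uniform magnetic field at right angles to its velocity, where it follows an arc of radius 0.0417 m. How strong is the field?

B ≈ 0.102 T

v = √(2|q|V/m) = √(2·1.602×10⁻¹⁹·865/1.673×10⁻²⁷) ≈ 4.070×10⁵ m/s.
B = mv/(|q|r) = (1.673×10⁻²⁷)(4.070×10⁵)/((1.602×10⁻¹⁹)(0.0417)) ≈ 0.102 T.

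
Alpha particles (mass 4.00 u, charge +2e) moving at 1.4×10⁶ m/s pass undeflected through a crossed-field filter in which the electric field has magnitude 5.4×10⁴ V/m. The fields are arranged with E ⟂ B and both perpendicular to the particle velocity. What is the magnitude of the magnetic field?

Balance of forces in the selector: qE = qvB ⇒ B = E/v.
B = 5.4×10⁴/1.4×10⁶ = 0.039 T.

B = 0.039 T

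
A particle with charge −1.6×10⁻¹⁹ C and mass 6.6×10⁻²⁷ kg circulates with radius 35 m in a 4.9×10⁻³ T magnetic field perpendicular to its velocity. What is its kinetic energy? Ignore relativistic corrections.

KE ≈ 3.6×10⁵ eV

v = |q|Br/m, then KE = ½mv² = (qBr)²/(2m).
v = (1.6×10⁻¹⁹)(4.9×10⁻³)(35)/6.6×10⁻²⁷ ≈ 4.158×10⁶ m/s.
KE = ½(6.6×10⁻²⁷)(4.158×10⁶)² ≈ 5.7×10⁻¹⁴ J = 3.6×10⁵ eV.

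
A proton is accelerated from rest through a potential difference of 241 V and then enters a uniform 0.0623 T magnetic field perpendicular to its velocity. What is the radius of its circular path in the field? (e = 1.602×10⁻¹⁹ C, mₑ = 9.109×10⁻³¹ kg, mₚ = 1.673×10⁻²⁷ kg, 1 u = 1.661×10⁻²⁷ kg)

Acceleration: |q|V = ½mv² ⇒ v = √(2|q|V/m) = √(2·1.602×10⁻¹⁹·241/1.673×10⁻²⁷) ≈ 2.148×10⁵ m/s.
In the field: r = mv/(|q|B) = (1.673×10⁻²⁷)(2.148×10⁵)/((1.602×10⁻¹⁹)(0.0623)) ≈ 0.0360 m.

r ≈ 0.0360 m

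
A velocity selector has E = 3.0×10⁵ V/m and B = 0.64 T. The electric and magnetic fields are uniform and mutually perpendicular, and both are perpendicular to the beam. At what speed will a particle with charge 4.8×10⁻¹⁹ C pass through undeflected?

v = 4.7×10⁵ m/s

For undeflected motion the electric and magnetic forces balance: qE = qvB.
v = E/B = 3.0×10⁵/0.64 = 4.7×10⁵ m/s.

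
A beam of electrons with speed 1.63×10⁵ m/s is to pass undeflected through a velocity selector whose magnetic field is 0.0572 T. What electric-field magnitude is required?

For straight-line motion qE = qvB, so E = vB.
E = 1.63×10⁵ × 0.0572 = 9320 V/m.

E = 9320 V/m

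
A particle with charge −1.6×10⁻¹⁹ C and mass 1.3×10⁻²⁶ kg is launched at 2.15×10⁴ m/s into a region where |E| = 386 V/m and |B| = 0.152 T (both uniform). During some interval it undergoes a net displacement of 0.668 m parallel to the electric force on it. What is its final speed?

B does no work; ΔKE = |q|E d.
½mv_f² = ½mv₀² + |q|Ed = ½(1.3×10⁻²⁶)(2.15×10⁴)² + (1.6×10⁻¹⁹)(386)(0.668) ≈ 3.005×10⁻¹⁸ J + 4.126×10⁻¹⁷ J ≈ 4.426×10⁻¹⁷ J.
v_f = √(2·4.426×10⁻¹⁷/1.3×10⁻²⁶) ≈ 8.25×10⁴ m/s.

v_f ≈ 8.25×10⁴ m/s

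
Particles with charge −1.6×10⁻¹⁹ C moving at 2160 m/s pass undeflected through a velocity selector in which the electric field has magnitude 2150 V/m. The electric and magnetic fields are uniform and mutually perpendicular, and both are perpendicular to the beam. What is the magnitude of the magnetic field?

B = 0.995 T

Balance of forces in the selector: qE = qvB ⇒ B = E/v.
B = 2150/2160 = 0.995 T.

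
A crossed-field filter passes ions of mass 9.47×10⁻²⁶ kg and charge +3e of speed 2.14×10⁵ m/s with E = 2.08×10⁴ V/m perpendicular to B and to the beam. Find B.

Balance of forces in the selector: qE = qvB ⇒ B = E/v.
B = 2.08×10⁴/2.14×10⁵ = 0.0972 T.

B = 0.0972 T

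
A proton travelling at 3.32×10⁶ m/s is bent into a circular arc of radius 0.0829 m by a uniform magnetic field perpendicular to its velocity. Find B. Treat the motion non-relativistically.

From |q|vB = mv²/r, B = mv/(|q|r).
B = (1.673×10⁻²⁷)(3.32×10⁶)/((1.602×10⁻¹⁹)(0.0829)) ≈ 0.418 T.

B ≈ 0.418 T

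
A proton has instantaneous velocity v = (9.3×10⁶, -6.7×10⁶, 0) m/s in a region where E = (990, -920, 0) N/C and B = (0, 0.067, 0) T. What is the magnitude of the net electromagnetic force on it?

v×B = (0, 0, 6.23×10⁵) N/C.
E + v×B = (990, -920, 6.23×10⁵) N/C.
F = q(E + v×B) = (1.602×10⁻¹⁹ C)·(990, -920, 6.23×10⁵) = (1.59×10⁻¹⁶, -1.47×10⁻¹⁶, 9.98×10⁻¹⁴) N.
|F| = 9.98×10⁻¹⁴ N.

|F| ≈ 9.98×10⁻¹⁴ N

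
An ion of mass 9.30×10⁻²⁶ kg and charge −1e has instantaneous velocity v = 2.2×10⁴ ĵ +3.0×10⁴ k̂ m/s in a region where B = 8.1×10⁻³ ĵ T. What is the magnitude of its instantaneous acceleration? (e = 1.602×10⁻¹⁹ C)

|a| ≈ 4.19×10⁸ m/s²

v×B = (-243, 0, 0) N/C.
F = q v×B = (−1.602×10⁻¹⁹ C)·(-243, 0, 0) = (3.89×10⁻¹⁷, 0, 0) N.
|a| = |F|/m = 3.893×10⁻¹⁷/9.30×10⁻²⁶ ≈ 4.19×10⁸ m/s².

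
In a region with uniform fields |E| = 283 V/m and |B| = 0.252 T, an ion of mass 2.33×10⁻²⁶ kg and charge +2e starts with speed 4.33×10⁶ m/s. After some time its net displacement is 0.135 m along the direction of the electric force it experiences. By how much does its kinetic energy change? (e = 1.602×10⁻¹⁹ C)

ΔKE ≈ 1.22×10⁻¹⁷ J

The magnetic force is always ⟂ v and does no work; only the electric force changes KE.
ΔKE = F_E · d = |q|E d = (3.204×10⁻¹⁹)(283)(0.135) ≈ 1.22×10⁻¹⁷ J.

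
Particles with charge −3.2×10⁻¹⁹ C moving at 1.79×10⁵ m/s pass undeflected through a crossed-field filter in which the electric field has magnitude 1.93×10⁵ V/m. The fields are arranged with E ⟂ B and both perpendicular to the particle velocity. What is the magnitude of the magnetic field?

Balance of forces in the selector: qE = qvB ⇒ B = E/v.
B = 1.93×10⁵/1.79×10⁵ = 1.08 T.

B = 1.08 T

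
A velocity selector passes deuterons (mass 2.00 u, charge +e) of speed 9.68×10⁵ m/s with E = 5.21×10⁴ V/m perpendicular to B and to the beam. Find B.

B = 0.0538 T

Balance of forces in the selector: qE = qvB ⇒ B = E/v.
B = 5.21×10⁴/9.68×10⁵ = 0.0538 T.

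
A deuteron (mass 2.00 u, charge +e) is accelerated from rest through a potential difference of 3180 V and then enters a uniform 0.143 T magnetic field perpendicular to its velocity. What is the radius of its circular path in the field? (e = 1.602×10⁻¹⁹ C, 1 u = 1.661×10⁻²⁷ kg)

r ≈ 0.0803 m

Acceleration: |q|V = ½mv² ⇒ v = √(2|q|V/m) = √(2·1.602×10⁻¹⁹·3180/3.322×10⁻²⁷) ≈ 5.538×10⁵ m/s.
In the field: r = mv/(|q|B) = (3.322×10⁻²⁷)(5.538×10⁵)/((1.602×10⁻¹⁹)(0.143)) ≈ 0.0803 m.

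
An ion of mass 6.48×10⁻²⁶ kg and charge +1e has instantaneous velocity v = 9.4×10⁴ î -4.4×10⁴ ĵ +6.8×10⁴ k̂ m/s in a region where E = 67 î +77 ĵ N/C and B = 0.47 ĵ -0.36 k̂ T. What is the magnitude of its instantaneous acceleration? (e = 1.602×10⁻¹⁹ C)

|a| ≈ 1.43×10¹¹ m/s²

v×B = (-1.61×10⁴, 3.38×10⁴, 4.42×10⁴) N/C.
E + v×B = (-1.61×10⁴, 3.39×10⁴, 4.42×10⁴) N/C.
F = q(E + v×B) = (1.602×10⁻¹⁹ C)·(-1.61×10⁴, 3.39×10⁴, 4.42×10⁴) = (-2.57×10⁻¹⁵, 5.43×10⁻¹⁵, 7.08×10⁻¹⁵) N.
|a| = |F|/m = 9.286×10⁻¹⁵/6.48×10⁻²⁶ ≈ 1.43×10¹¹ m/s².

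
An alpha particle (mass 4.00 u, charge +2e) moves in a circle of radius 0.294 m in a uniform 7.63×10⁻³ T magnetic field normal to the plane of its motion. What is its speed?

v ≈ 1.08×10⁵ m/s

From |q|vB = mv²/r, v = |q|Br/m.
v = (3.204×10⁻¹⁹)(7.63×10⁻³)(0.294)/6.644×10⁻²⁷ ≈ 1.08×10⁵ m/s.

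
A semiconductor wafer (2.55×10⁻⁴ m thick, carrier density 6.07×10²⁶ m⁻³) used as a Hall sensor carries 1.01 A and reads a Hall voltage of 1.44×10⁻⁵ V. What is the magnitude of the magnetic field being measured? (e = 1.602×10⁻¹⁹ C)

From V_H = IB/(n e t), B = V_H n e t / I.
B = (1.44×10⁻⁵)(6.07×10²⁶)(1.602×10⁻¹⁹)(2.55×10⁻⁴)/1.01 ≈ 0.354 T.

B ≈ 0.354 T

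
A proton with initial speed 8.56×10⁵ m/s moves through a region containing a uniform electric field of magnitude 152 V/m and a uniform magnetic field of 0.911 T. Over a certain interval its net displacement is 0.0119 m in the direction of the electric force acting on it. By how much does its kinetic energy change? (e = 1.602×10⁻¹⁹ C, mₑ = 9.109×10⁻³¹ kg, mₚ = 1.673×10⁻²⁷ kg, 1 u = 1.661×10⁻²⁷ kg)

ΔKE ≈ 2.90×10⁻¹⁹ J

The magnetic force is always ⟂ v and does no work; only the electric force changes KE.
ΔKE = F_E · d = |q|E d = (1.602×10⁻¹⁹)(152)(0.0119) ≈ 2.90×10⁻¹⁹ J.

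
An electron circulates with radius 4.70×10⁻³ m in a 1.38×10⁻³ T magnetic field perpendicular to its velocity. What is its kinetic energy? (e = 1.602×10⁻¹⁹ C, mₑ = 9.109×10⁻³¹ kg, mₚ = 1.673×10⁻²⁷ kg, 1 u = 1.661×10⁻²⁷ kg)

v = |q|Br/m, then KE = ½mv² = (qBr)²/(2m).
v = (1.602×10⁻¹⁹)(1.38×10⁻³)(4.70×10⁻³)/9.109×10⁻³¹ ≈ 1.141×10⁶ m/s.
KE = ½(9.109×10⁻³¹)(1.141×10⁶)² ≈ 5.93×10⁻¹⁹ J = 3.70 eV.

KE ≈ 3.70 eV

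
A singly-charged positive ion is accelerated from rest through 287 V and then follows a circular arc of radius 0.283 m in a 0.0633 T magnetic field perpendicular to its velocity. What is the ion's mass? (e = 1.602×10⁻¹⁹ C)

Combine |q|V = ½mv² and r = mv/(|q|B): eliminate v to get m = qB²r²/(2V).
m = (1.602×10⁻¹⁹)(0.0633)²(0.283)²/(2·287) ≈ 8.96×10⁻²⁶ kg.

m ≈ 8.96×10⁻²⁶ kg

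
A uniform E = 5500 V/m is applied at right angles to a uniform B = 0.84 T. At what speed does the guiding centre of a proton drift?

v_d ≈ 6500 m/s

In crossed fields the guiding centre drifts at v_d = |E×B|/B² = E/B, independent of charge and mass.
v_d = 5500/0.84 = 6500 m/s.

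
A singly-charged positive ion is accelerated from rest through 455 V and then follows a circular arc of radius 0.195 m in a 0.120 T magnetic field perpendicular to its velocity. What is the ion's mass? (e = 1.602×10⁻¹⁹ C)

m ≈ 9.64×10⁻²⁶ kg

Combine |q|V = ½mv² and r = mv/(|q|B): eliminate v to get m = qB²r²/(2V).
m = (1.602×10⁻¹⁹)(0.120)²(0.195)²/(2·455) ≈ 9.64×10⁻²⁶ kg.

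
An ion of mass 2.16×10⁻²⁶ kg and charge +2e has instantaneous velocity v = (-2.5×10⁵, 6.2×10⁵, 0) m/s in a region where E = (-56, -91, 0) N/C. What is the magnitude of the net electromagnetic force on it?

Only an electric field acts, so F = qE = (3.204×10⁻¹⁹ C)·(-56.0, -91.0, 0) = (-1.79×10⁻¹⁷, -2.92×10⁻¹⁷, 0) N.
|F| = 3.42×10⁻¹⁷ N.

|F| ≈ 3.42×10⁻¹⁷ N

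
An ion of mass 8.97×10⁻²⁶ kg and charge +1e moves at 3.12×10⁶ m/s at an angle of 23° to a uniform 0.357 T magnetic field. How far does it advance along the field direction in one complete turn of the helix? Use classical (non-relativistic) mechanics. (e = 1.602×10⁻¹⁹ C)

v∥ = v cosθ = 3.12×10⁶·cos23° ≈ 2.872×10⁶ m/s.
T = 2πm/(|q|B) = 2π(8.97×10⁻²⁶)/((1.602×10⁻¹⁹)(0.357)) ≈ 9.855×10⁻⁶ s.
pitch = v∥ T = (2.872×10⁶)(9.855×10⁻⁶) ≈ 28.3 m.

p ≈ 28.3 m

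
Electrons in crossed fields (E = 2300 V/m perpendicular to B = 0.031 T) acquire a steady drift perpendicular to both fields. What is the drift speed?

The E×B drift speed is v_d = E/B.
v_d = 2300/0.031 = 7.4×10⁴ m/s.

v_d ≈ 7.4×10⁴ m/s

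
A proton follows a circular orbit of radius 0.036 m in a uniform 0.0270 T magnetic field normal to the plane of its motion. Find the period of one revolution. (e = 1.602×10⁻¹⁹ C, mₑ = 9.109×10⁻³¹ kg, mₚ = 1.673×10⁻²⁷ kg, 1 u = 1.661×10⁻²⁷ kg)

T ≈ 2.43×10⁻⁶ s

The cyclotron period depends only on m, q, B: T = 2πm/(|q|B).
T = 2π(1.673×10⁻²⁷)/((1.602×10⁻¹⁹)(0.0270)) ≈ 2.43×10⁻⁶ s.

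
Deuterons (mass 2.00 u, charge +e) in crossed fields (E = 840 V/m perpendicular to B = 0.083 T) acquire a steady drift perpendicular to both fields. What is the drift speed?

The E×B drift speed is v_d = E/B.
v_d = 840/0.083 = 1.0×10⁴ m/s.

v_d ≈ 1.0×10⁴ m/s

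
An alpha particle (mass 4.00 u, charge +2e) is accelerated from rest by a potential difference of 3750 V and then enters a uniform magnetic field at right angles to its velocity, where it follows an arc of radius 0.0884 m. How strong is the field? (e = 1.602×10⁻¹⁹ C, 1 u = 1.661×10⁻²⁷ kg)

B ≈ 0.141 T

v = √(2|q|V/m) = √(2·3.204×10⁻¹⁹·3750/6.644×10⁻²⁷) ≈ 6.014×10⁵ m/s.
B = mv/(|q|r) = (6.644×10⁻²⁷)(6.014×10⁵)/((3.204×10⁻¹⁹)(0.0884)) ≈ 0.141 T.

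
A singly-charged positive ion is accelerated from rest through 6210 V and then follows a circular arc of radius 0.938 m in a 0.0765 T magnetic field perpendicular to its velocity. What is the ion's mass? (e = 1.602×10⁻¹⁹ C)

m ≈ 6.64×10⁻²⁶ kg

Combine |q|V = ½mv² and r = mv/(|q|B): eliminate v to get m = qB²r²/(2V).
m = (1.602×10⁻¹⁹)(0.0765)²(0.938)²/(2·6210) ≈ 6.64×10⁻²⁶ kg.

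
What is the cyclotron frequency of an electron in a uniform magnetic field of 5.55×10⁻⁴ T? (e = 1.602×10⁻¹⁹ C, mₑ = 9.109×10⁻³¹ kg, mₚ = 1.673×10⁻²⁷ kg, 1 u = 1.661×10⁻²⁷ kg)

f = |q|B/(2πm).
f = (1.602×10⁻¹⁹)(5.55×10⁻⁴)/(2π·9.109×10⁻³¹) ≈ 1.55×10⁷ Hz.

f ≈ 1.55×10⁷ Hz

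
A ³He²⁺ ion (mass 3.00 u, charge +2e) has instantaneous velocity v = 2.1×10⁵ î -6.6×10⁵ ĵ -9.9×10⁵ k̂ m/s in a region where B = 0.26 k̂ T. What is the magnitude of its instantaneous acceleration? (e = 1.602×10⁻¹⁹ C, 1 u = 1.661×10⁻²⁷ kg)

v×B = (-1.72×10⁵, -5.46×10⁴, 0) N/C.
F = q v×B = (3.204×10⁻¹⁹ C)·(-1.72×10⁵, -5.46×10⁴, 0) = (-5.50×10⁻¹⁴, -1.75×10⁻¹⁴, 0) N.
|a| = |F|/m = 5.770×10⁻¹⁴/4.983×10⁻²⁷ ≈ 1.16×10¹³ m/s².

|a| ≈ 1.16×10¹³ m/s²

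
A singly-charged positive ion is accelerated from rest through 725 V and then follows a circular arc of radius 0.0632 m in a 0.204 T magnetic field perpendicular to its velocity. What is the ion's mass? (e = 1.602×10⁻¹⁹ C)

Combine |q|V = ½mv² and r = mv/(|q|B): eliminate v to get m = qB²r²/(2V).
m = (1.602×10⁻¹⁹)(0.204)²(0.0632)²/(2·725) ≈ 1.84×10⁻²⁶ kg.

m ≈ 1.84×10⁻²⁶ kg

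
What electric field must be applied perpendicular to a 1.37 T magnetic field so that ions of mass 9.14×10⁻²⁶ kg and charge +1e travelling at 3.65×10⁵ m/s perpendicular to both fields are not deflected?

For straight-line motion qE = qvB, so E = vB.
E = 3.65×10⁵ × 1.37 = 5.00×10⁵ V/m.

E = 5.00×10⁵ V/m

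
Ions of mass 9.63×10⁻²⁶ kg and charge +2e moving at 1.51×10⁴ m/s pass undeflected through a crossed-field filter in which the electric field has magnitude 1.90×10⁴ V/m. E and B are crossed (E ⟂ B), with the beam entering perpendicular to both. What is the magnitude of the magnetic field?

B = 1.26 T

Balance of forces in the selector: qE = qvB ⇒ B = E/v.
B = 1.90×10⁴/1.51×10⁴ = 1.26 T.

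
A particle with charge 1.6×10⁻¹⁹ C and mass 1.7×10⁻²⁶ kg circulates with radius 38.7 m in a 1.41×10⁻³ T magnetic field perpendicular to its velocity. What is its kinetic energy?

v = |q|Br/m, then KE = ½mv² = (qBr)²/(2m).
v = (1.6×10⁻¹⁹)(1.41×10⁻³)(38.7)/1.7×10⁻²⁶ ≈ 5.136×10⁵ m/s.
KE = ½(1.7×10⁻²⁶)(5.136×10⁵)² ≈ 2.24×10⁻¹⁵ J.

KE ≈ 2.24×10⁻¹⁵ J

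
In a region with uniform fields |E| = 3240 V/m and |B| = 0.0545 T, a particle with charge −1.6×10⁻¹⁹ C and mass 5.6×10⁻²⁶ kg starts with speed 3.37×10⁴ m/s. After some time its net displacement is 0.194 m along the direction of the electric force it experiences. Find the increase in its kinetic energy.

ΔKE ≈ 1.01×10⁻¹⁶ J

The magnetic force is always ⟂ v and does no work; only the electric force changes KE.
ΔKE = F_E · d = |q|E d = (1.6×10⁻¹⁹)(3240)(0.194) ≈ 1.01×10⁻¹⁶ J.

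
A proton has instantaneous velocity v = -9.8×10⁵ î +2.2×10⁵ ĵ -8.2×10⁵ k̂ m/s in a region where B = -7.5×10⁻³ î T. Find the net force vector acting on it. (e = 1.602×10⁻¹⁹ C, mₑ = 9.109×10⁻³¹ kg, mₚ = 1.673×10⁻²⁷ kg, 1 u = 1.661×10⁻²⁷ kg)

F ≈ (0, 9.85×10⁻¹⁶, 2.64×10⁻¹⁶) N

v×B = (0, 6150, 1650) N/C.
F = q v×B = (1.602×10⁻¹⁹ C)·(0, 6150, 1650) = (0, 9.85×10⁻¹⁶, 2.64×10⁻¹⁶) N.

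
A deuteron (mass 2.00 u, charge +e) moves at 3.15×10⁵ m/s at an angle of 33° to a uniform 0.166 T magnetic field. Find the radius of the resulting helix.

r ≈ 0.0214 m

v⊥ = v sinθ = 3.15×10⁵·sin33° ≈ 1.716×10⁵ m/s.
r = m v⊥/(|q|B) = (3.322×10⁻²⁷)(1.716×10⁵)/((1.602×10⁻¹⁹)(0.166)) ≈ 0.0214 m.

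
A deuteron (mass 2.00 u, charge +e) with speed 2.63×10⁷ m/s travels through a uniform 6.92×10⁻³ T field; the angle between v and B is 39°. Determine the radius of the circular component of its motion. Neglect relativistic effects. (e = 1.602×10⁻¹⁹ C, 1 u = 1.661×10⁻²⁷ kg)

r ≈ 49.6 m

v⊥ = v sinθ = 2.63×10⁷·sin39° ≈ 1.655×10⁷ m/s.
r = m v⊥/(|q|B) = (3.322×10⁻²⁷)(1.655×10⁷)/((1.602×10⁻¹⁹)(6.92×10⁻³)) ≈ 49.6 m.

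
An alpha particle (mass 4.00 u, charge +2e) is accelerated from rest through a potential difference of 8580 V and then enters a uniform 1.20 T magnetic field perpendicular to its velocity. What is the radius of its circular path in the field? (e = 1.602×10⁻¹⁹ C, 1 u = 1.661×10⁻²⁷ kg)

Acceleration: |q|V = ½mv² ⇒ v = √(2|q|V/m) = √(2·3.204×10⁻¹⁹·8580/6.644×10⁻²⁷) ≈ 9.097×10⁵ m/s.
In the field: r = mv/(|q|B) = (6.644×10⁻²⁷)(9.097×10⁵)/((3.204×10⁻¹⁹)(1.20)) ≈ 0.0157 m.

r ≈ 0.0157 m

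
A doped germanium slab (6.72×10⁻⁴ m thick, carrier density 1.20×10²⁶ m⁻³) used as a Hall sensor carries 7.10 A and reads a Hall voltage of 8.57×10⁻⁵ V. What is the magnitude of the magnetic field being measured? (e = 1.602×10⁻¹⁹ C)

From V_H = IB/(n e t), B = V_H n e t / I.
B = (8.57×10⁻⁵)(1.20×10²⁶)(1.602×10⁻¹⁹)(6.72×10⁻⁴)/7.10 ≈ 0.156 T.

B ≈ 0.156 T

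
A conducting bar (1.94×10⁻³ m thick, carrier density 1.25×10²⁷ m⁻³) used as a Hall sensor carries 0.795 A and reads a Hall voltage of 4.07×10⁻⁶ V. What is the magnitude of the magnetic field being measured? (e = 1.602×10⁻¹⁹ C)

From V_H = IB/(n e t), B = V_H n e t / I.
B = (4.07×10⁻⁶)(1.25×10²⁷)(1.602×10⁻¹⁹)(1.94×10⁻³)/0.795 ≈ 1.99 T.

B ≈ 1.99 T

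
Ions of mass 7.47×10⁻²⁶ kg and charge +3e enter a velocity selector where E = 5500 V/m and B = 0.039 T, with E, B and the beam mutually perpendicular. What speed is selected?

v = 1.4×10⁵ m/s

Straight-line motion ⇒ electric and magnetic forces cancel, so E = vB.
v = E/B = 5500/0.039 = 1.4×10⁵ m/s.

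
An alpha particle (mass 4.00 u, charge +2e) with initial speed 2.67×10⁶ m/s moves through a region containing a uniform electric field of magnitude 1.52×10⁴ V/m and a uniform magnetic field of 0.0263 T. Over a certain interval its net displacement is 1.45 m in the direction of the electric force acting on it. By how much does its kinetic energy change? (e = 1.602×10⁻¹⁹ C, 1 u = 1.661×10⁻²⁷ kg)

ΔKE ≈ 7.06×10⁻¹⁵ J

The magnetic force is always ⟂ v and does no work; only the electric force changes KE.
ΔKE = F_E · d = |q|E d = (3.204×10⁻¹⁹)(1.52×10⁴)(1.45) ≈ 7.06×10⁻¹⁵ J.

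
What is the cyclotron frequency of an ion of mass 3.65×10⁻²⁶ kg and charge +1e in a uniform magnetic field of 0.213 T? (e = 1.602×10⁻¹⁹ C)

f ≈ 1.49×10⁵ Hz

f = |q|B/(2πm).
f = (1.602×10⁻¹⁹)(0.213)/(2π·3.65×10⁻²⁶) ≈ 1.49×10⁵ Hz.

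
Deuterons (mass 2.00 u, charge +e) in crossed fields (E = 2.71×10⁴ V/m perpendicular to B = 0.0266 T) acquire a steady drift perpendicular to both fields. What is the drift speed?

The steady drift has the magnetic force balancing the electric force, so v_d = E/B.
v_d = 2.71×10⁴/0.0266 = 1.02×10⁶ m/s.

v_d ≈ 1.02×10⁶ m/s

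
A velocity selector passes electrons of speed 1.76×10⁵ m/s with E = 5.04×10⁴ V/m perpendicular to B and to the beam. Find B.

Balance of forces in the selector: qE = qvB ⇒ B = E/v.
B = 5.04×10⁴/1.76×10⁵ = 0.286 T.

B = 0.286 T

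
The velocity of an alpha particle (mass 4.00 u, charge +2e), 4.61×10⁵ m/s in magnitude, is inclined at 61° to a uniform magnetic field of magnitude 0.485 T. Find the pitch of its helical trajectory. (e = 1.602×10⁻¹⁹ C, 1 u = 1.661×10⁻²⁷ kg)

p ≈ 0.0600 m

v∥ = v cosθ = 4.61×10⁵·cos61° ≈ 2.235×10⁵ m/s.
T = 2πm/(|q|B) = 2π(6.644×10⁻²⁷)/((3.204×10⁻¹⁹)(0.485)) ≈ 2.686×10⁻⁷ s.
pitch = v∥ T = (2.235×10⁵)(2.686×10⁻⁷) ≈ 0.0600 m.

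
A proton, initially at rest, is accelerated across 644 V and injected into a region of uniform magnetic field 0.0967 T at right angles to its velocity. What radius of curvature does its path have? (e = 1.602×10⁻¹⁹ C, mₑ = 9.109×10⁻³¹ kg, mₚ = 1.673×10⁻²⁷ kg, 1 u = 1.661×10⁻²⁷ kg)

r ≈ 0.0379 m

Acceleration: |q|V = ½mv² ⇒ v = √(2|q|V/m) = √(2·1.602×10⁻¹⁹·644/1.673×10⁻²⁷) ≈ 3.512×10⁵ m/s.
In the field: r = mv/(|q|B) = (1.673×10⁻²⁷)(3.512×10⁵)/((1.602×10⁻¹⁹)(0.0967)) ≈ 0.0379 m.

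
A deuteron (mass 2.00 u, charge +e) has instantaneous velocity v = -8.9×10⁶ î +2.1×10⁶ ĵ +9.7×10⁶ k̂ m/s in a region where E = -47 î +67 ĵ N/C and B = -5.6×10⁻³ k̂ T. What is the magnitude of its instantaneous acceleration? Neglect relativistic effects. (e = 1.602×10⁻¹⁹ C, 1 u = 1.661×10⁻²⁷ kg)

v×B = (-1.18×10⁴, -4.98×10⁴, 0) N/C.
E + v×B = (-1.18×10⁴, -4.98×10⁴, 0) N/C.
F = q(E + v×B) = (1.602×10⁻¹⁹ C)·(-1.18×10⁴, -4.98×10⁴, 0) = (-1.89×10⁻¹⁵, -7.97×10⁻¹⁵, 0) N.
|a| = |F|/m = 8.195×10⁻¹⁵/3.322×10⁻²⁷ ≈ 2.47×10¹² m/s².

|a| ≈ 2.47×10¹² m/s²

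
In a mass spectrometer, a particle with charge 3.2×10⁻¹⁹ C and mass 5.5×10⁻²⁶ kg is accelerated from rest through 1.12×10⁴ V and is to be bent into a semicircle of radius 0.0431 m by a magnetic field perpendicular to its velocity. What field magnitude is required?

B ≈ 1.44 T

v = √(2|q|V/m) = √(2·3.2×10⁻¹⁹·1.12×10⁴/5.5×10⁻²⁶) ≈ 3.610×10⁵ m/s.
B = mv/(|q|r) = (5.5×10⁻²⁶)(3.610×10⁵)/((3.2×10⁻¹⁹)(0.0431)) ≈ 1.44 T.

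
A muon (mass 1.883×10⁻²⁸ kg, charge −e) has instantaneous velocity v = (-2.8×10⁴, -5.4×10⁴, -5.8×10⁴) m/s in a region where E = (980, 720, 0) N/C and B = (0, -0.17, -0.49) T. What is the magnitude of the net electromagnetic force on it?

v×B = (1.66×10⁴, -1.37×10⁴, 4760) N/C.
E + v×B = (1.76×10⁴, -1.30×10⁴, 4760) N/C.
F = q(E + v×B) = (−1.602×10⁻¹⁹ C)·(1.76×10⁴, -1.30×10⁴, 4760) = (-2.82×10⁻¹⁵, 2.08×10⁻¹⁵, -7.63×10⁻¹⁶) N.
|F| = 3.58×10⁻¹⁵ N.

|F| ≈ 3.58×10⁻¹⁵ N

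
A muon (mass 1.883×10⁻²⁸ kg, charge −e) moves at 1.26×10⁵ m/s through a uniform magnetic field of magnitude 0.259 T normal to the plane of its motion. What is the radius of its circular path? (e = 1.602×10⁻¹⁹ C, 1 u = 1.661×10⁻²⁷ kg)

The magnetic force provides the centripetal force: |q|vB = mv²/r.
r = mv/(|q|B) = (1.883×10⁻²⁸)(1.26×10⁵)/((1.602×10⁻¹⁹)(0.259)) ≈ 5.72×10⁻⁴ m.

r ≈ 5.72×10⁻⁴ m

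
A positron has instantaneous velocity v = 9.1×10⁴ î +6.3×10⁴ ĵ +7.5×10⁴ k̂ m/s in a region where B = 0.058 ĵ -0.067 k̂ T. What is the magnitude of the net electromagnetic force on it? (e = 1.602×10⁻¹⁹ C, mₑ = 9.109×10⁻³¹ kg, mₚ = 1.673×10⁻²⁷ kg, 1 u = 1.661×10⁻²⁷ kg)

v×B = (-8570, 6100, 5280) N/C.
F = q v×B = (1.602×10⁻¹⁹ C)·(-8570, 6100, 5280) = (-1.37×10⁻¹⁵, 9.77×10⁻¹⁶, 8.46×10⁻¹⁶) N.
|F| = 1.89×10⁻¹⁵ N.

|F| ≈ 1.89×10⁻¹⁵ N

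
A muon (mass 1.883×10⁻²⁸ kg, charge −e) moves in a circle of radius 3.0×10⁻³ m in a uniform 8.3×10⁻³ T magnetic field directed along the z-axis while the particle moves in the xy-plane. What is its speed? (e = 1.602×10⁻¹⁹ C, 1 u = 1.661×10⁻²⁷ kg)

From |q|vB = mv²/r, v = |q|Br/m.
v = (1.602×10⁻¹⁹)(8.3×10⁻³)(3.0×10⁻³)/1.883×10⁻²⁸ ≈ 2.1×10⁴ m/s.

v ≈ 2.1×10⁴ m/s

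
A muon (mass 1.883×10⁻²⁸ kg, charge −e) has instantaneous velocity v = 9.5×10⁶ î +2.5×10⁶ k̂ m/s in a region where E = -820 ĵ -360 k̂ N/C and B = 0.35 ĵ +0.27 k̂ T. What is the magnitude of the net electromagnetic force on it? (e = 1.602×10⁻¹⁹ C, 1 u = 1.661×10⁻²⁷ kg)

v×B = (-8.75×10⁵, -2.56×10⁶, 3.32×10⁶) N/C.
E + v×B = (-8.75×10⁵, -2.57×10⁶, 3.32×10⁶) N/C.
F = q(E + v×B) = (−1.602×10⁻¹⁹ C)·(-8.75×10⁵, -2.57×10⁶, 3.32×10⁶) = (1.40×10⁻¹³, 4.11×10⁻¹³, -5.33×10⁻¹³) N.
|F| = 6.87×10⁻¹³ N.

|F| ≈ 6.87×10⁻¹³ N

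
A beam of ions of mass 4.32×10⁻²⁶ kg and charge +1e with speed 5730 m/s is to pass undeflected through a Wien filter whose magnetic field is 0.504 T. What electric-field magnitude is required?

For straight-line motion qE = qvB, so E = vB.
E = 5730 × 0.504 = 2890 V/m.

E = 2890 V/m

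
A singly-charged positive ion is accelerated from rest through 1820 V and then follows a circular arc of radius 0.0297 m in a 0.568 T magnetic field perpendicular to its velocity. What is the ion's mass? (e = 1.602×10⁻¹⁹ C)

Combine |q|V = ½mv² and r = mv/(|q|B): eliminate v to get m = qB²r²/(2V).
m = (1.602×10⁻¹⁹)(0.568)²(0.0297)²/(2·1820) ≈ 1.25×10⁻²⁶ kg.

m ≈ 1.25×10⁻²⁶ kg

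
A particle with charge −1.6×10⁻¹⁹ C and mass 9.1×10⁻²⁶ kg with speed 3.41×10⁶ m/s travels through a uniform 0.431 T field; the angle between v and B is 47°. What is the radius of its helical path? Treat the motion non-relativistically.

r ≈ 3.29 m

v⊥ = v sinθ = 3.41×10⁶·sin47° ≈ 2.494×10⁶ m/s.
r = m v⊥/(|q|B) = (9.1×10⁻²⁶)(2.494×10⁶)/((1.6×10⁻¹⁹)(0.431)) ≈ 3.29 m.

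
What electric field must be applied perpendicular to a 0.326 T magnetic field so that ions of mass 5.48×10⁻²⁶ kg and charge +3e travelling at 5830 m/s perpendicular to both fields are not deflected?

For straight-line motion qE = qvB, so E = vB.
E = 5830 × 0.326 = 1900 V/m.

E = 1900 V/m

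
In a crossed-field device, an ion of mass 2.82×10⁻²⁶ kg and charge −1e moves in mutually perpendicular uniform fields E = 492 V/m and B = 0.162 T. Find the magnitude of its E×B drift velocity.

In crossed fields the guiding centre drifts at v_d = |E×B|/B² = E/B, independent of charge and mass.
v_d = 492/0.162 = 3040 m/s.

v_d ≈ 3040 m/s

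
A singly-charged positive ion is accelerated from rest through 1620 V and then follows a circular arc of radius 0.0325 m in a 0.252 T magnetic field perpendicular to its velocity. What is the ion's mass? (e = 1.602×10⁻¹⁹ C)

Combine |q|V = ½mv² and r = mv/(|q|B): eliminate v to get m = qB²r²/(2V).
m = (1.602×10⁻¹⁹)(0.252)²(0.0325)²/(2·1620) ≈ 3.32×10⁻²⁷ kg.

m ≈ 3.32×10⁻²⁷ kg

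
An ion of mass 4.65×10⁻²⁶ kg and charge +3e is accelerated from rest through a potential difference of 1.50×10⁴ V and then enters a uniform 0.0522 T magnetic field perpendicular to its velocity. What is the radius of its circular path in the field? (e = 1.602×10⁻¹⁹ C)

r ≈ 1.03 m

Acceleration: |q|V = ½mv² ⇒ v = √(2|q|V/m) = √(2·4.806×10⁻¹⁹·1.50×10⁴/4.65×10⁻²⁶) ≈ 5.568×10⁵ m/s.
In the field: r = mv/(|q|B) = (4.65×10⁻²⁶)(5.568×10⁵)/((4.806×10⁻¹⁹)(0.0522)) ≈ 1.03 m.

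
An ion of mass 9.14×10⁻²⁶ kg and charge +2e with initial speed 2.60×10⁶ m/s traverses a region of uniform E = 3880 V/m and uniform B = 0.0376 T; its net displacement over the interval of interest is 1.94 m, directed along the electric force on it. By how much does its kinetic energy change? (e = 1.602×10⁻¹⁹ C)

ΔKE ≈ 2.41×10⁻¹⁵ J

The magnetic force is always ⟂ v and does no work; only the electric force changes KE.
ΔKE = F_E · d = |q|E d = (3.204×10⁻¹⁹)(3880)(1.94) ≈ 2.41×10⁻¹⁵ J.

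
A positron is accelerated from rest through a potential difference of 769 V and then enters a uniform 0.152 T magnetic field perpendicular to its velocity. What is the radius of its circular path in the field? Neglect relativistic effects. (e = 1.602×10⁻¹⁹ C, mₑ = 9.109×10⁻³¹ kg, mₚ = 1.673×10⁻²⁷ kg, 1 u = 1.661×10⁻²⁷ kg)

Acceleration: |q|V = ½mv² ⇒ v = √(2|q|V/m) = √(2·1.602×10⁻¹⁹·769/9.109×10⁻³¹) ≈ 1.645×10⁷ m/s.
In the field: r = mv/(|q|B) = (9.109×10⁻³¹)(1.645×10⁷)/((1.602×10⁻¹⁹)(0.152)) ≈ 6.15×10⁻⁴ m.

r ≈ 6.15×10⁻⁴ m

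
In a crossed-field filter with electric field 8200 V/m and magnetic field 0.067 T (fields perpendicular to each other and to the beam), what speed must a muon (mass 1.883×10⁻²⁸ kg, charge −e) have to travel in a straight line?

Straight-line motion ⇒ electric and magnetic forces cancel, so E = vB.
v = E/B = 8200/0.067 = 1.2×10⁵ m/s.

v = 1.2×10⁵ m/s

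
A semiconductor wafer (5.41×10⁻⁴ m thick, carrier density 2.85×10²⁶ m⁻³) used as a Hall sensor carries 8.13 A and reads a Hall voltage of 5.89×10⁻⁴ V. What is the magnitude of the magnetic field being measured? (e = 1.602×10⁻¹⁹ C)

B ≈ 1.79 T

From V_H = IB/(n e t), B = V_H n e t / I.
B = (5.89×10⁻⁴)(2.85×10²⁶)(1.602×10⁻¹⁹)(5.41×10⁻⁴)/8.13 ≈ 1.79 T.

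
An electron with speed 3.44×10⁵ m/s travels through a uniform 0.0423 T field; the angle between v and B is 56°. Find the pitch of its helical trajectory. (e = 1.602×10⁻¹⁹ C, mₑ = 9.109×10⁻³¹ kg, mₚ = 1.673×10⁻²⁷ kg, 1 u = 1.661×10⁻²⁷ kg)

p ≈ 1.62×10⁻⁴ m

v∥ = v cosθ = 3.44×10⁵·cos56° ≈ 1.924×10⁵ m/s.
T = 2πm/(|q|B) = 2π(9.109×10⁻³¹)/((1.602×10⁻¹⁹)(0.0423)) ≈ 8.446×10⁻¹⁰ s.
pitch = v∥ T = (1.924×10⁵)(8.446×10⁻¹⁰) ≈ 1.62×10⁻⁴ m.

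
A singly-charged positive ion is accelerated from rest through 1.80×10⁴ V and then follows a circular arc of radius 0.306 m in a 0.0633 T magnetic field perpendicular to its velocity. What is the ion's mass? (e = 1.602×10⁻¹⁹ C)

Combine |q|V = ½mv² and r = mv/(|q|B): eliminate v to get m = qB²r²/(2V).
m = (1.602×10⁻¹⁹)(0.0633)²(0.306)²/(2·1.80×10⁴) ≈ 1.67×10⁻²⁷ kg.

m ≈ 1.67×10⁻²⁷ kg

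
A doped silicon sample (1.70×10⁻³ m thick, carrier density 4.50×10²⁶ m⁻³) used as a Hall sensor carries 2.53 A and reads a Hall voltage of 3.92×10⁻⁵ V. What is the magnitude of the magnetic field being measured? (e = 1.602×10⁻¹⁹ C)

B ≈ 1.90 T

From V_H = IB/(n e t), B = V_H n e t / I.
B = (3.92×10⁻⁵)(4.50×10²⁶)(1.602×10⁻¹⁹)(1.70×10⁻³)/2.53 ≈ 1.90 T.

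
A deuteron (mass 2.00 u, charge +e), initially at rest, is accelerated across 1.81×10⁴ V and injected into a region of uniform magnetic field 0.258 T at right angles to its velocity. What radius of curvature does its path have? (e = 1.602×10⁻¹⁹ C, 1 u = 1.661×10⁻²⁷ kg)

r ≈ 0.106 m

Acceleration: |q|V = ½mv² ⇒ v = √(2|q|V/m) = √(2·1.602×10⁻¹⁹·1.81×10⁴/3.322×10⁻²⁷) ≈ 1.321×10⁶ m/s.
In the field: r = mv/(|q|B) = (3.322×10⁻²⁷)(1.321×10⁶)/((1.602×10⁻¹⁹)(0.258)) ≈ 0.106 m.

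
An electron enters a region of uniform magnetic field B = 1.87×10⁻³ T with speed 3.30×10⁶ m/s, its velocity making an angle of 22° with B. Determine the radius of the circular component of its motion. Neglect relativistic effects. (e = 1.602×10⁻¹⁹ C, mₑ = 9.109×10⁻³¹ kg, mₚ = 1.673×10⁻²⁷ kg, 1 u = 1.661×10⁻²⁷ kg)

r ≈ 3.76×10⁻³ m

v⊥ = v sinθ = 3.30×10⁶·sin22° ≈ 1.236×10⁶ m/s.
r = m v⊥/(|q|B) = (9.109×10⁻³¹)(1.236×10⁶)/((1.602×10⁻¹⁹)(1.87×10⁻³)) ≈ 3.76×10⁻³ m.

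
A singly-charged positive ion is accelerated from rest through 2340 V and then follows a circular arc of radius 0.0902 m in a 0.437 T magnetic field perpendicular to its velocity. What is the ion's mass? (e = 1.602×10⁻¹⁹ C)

m ≈ 5.32×10⁻²⁶ kg

Combine |q|V = ½mv² and r = mv/(|q|B): eliminate v to get m = qB²r²/(2V).
m = (1.602×10⁻¹⁹)(0.437)²(0.0902)²/(2·2340) ≈ 5.32×10⁻²⁶ kg.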